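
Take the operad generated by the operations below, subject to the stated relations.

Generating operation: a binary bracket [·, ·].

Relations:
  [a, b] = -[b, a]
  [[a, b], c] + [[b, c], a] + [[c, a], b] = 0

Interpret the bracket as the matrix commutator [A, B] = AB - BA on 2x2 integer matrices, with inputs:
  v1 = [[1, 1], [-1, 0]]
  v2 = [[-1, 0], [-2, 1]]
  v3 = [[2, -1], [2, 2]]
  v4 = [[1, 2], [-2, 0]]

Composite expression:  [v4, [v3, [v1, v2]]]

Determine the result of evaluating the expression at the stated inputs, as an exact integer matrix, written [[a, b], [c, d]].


[[-24, 28], [40, 24]]

[v1, v2] = [[-2, 2], [4, 2]]
[v3, [v1, v2]] = [[-8, -4], [-8, 8]]
[v4, [v3, [v1, v2]]] = [[-24, 28], [40, 24]]


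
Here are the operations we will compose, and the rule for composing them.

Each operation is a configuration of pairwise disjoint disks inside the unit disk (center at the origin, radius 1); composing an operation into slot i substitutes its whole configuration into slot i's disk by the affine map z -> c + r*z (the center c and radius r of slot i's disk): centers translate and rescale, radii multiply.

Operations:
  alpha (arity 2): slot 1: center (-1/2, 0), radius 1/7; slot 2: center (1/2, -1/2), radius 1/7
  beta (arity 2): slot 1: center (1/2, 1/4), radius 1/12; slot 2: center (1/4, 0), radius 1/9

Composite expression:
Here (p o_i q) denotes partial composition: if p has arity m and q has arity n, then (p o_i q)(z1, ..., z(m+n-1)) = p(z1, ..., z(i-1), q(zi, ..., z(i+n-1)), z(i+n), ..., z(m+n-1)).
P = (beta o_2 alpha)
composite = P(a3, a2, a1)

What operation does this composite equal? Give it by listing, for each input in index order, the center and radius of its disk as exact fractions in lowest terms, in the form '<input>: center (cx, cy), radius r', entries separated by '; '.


a1: center (11/36, -1/18), radius 1/63; a2: center (7/36, 0), radius 1/63; a3: center (1/2, 1/4), radius 1/12

Follow each a-input down from beta: c' goes to c + r*c', radius to r*r'.
a3 passes through 1 substitution, ending at center (1/2, 1/4), radius 1/12
a2 passes through 2 substitutions, ending at center (7/36, 0), radius 1/63
a1 passes through 2 substitutions, ending at center (11/36, -1/18), radius 1/63


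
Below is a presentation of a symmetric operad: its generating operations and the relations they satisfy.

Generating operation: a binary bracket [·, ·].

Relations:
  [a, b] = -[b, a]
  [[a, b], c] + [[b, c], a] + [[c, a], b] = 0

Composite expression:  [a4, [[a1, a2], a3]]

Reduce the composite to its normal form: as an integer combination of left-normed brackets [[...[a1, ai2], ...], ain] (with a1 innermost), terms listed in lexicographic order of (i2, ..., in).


-[[[a1, a2], a3], a4]


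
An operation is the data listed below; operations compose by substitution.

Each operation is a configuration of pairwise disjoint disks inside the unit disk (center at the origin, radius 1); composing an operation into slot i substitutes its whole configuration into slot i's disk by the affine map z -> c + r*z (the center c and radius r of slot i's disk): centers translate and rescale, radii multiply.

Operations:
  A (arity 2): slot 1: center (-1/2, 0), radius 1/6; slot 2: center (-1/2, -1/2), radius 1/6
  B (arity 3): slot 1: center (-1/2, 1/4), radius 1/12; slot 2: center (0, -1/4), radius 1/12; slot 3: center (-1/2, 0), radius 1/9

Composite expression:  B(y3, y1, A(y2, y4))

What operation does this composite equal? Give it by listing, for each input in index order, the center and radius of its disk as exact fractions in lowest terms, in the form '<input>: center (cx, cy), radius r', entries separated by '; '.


Follow each y-input down from B: c' goes to c + r*c', radius to r*r'.
input y3: composing its 1 substitution step yields center (-1/2, 1/4), radius 1/12
input y1: composing its 1 substitution step yields center (0, -1/4), radius 1/12
input y2: composing its 2 substitution steps yields center (-5/9, 0), radius 1/54
input y4: composing its 2 substitution steps yields center (-5/9, -1/18), radius 1/54

y1: center (0, -1/4), radius 1/12; y2: center (-5/9, 0), radius 1/54; y3: center (-1/2, 1/4), radius 1/12; y4: center (-5/9, -1/18), radius 1/54


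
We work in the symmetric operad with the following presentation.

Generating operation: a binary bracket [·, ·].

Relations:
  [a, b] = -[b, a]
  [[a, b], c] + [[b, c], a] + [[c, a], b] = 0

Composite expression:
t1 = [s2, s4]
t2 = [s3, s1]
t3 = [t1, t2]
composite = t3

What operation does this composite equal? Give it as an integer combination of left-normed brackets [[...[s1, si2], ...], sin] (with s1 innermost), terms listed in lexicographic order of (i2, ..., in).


[[[s1, s3], s2], s4] - [[[s1, s3], s4], s2]

Antisymmetry and Jacobi reduce to s1-anchored left-normed brackets.
Composite bracket: [[s2, s4], [s3, s1]]
Under [a, b] = ab - ba we get 8 signed associative words (2^3 = 8).
Collect the words opening with s1:
  sign of s1s3s2s4 is +1, so it contributes +[[[s1, s3], s2], s4]
  sign of s1s3s4s2 is -1, so it contributes -[[[s1, s3], s4], s2]


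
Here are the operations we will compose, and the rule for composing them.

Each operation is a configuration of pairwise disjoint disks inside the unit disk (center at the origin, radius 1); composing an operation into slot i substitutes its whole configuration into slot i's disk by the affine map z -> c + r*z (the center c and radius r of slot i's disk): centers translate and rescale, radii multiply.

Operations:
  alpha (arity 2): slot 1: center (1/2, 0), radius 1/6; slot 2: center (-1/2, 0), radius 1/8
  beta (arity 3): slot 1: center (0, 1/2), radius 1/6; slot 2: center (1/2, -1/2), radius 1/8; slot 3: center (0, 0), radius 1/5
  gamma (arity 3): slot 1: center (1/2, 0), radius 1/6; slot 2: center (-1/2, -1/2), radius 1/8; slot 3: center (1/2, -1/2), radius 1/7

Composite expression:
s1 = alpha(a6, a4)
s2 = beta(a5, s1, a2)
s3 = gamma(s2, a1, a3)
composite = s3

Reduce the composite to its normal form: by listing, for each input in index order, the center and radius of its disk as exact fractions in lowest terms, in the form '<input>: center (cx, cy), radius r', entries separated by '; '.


a1: center (-1/2, -1/2), radius 1/8; a2: center (1/2, 0), radius 1/30; a3: center (1/2, -1/2), radius 1/7; a4: center (55/96, -1/12), radius 1/384; a5: center (1/2, 1/12), radius 1/36; a6: center (19/32, -1/12), radius 1/288

Each a-disk chains the slot maps above it in gamma; radii multiply.
for a5, the 2-step affine chain lands on center (1/2, 1/12), radius 1/36
for a6, the 3-step affine chain lands on center (19/32, -1/12), radius 1/288
for a4, the 3-step affine chain lands on center (55/96, -1/12), radius 1/384
for a2, the 2-step affine chain lands on center (1/2, 0), radius 1/30
for a1, the 1-step affine chain lands on center (-1/2, -1/2), radius 1/8
for a3, the 1-step affine chain lands on center (1/2, -1/2), radius 1/7


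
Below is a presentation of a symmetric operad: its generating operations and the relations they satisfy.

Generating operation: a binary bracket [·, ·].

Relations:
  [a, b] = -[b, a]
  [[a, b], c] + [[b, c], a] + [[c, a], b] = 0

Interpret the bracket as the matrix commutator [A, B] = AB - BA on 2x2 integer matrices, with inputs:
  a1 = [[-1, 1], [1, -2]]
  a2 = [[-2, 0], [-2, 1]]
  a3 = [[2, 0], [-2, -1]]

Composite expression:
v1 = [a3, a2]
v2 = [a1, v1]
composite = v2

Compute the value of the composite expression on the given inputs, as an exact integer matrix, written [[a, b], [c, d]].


[a3, a2] = [[0, 0], [12, 0]]
[a1, [a3, a2]] = [[12, 0], [-12, -12]]

[[12, 0], [-12, -12]]


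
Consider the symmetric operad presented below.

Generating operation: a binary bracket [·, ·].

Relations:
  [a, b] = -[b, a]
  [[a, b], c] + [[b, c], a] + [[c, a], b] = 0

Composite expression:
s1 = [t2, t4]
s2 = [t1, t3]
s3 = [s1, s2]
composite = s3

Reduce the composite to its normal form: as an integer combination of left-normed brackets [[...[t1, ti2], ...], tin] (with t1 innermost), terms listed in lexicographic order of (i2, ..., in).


-[[[t1, t3], t2], t4] + [[[t1, t3], t4], t2]

A multilinear Lie element is pinned by t1-initial words (t1 innermost).
Composite bracket: [[t2, t4], [t1, t3]]
Applying ab - ba throughout gives 8 signed words (2^3 = 8).
The t1-initial words carry the normal form:
  t1t3t2t4 (sign -1) contributes -[[[t1, t3], t2], t4]
  t1t3t4t2 (sign +1) contributes +[[[t1, t3], t4], t2]


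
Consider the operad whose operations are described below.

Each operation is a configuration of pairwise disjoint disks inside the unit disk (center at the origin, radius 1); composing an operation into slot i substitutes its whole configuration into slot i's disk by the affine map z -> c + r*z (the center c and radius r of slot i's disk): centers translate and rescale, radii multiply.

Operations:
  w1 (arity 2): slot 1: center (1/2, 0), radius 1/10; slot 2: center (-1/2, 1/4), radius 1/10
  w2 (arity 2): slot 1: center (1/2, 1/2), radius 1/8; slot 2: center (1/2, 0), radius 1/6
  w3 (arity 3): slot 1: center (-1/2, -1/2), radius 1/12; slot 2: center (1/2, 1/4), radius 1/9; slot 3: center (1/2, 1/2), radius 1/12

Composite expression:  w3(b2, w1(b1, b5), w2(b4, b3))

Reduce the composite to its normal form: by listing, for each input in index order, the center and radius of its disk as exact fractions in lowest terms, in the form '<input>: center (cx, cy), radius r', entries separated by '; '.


b1: center (5/9, 1/4), radius 1/90; b2: center (-1/2, -1/2), radius 1/12; b3: center (13/24, 1/2), radius 1/72; b4: center (13/24, 13/24), radius 1/96; b5: center (4/9, 5/18), radius 1/90

Below w3, radii multiply path by path; the b-disk centers shift.
b2: after 1 affine step, its disk has center (-1/2, -1/2), radius 1/12
b1: after 2 affine steps, its disk has center (5/9, 1/4), radius 1/90
b5: after 2 affine steps, its disk has center (4/9, 5/18), radius 1/90
b4: after 2 affine steps, its disk has center (13/24, 13/24), radius 1/96
b3: after 2 affine steps, its disk has center (13/24, 1/2), radius 1/72


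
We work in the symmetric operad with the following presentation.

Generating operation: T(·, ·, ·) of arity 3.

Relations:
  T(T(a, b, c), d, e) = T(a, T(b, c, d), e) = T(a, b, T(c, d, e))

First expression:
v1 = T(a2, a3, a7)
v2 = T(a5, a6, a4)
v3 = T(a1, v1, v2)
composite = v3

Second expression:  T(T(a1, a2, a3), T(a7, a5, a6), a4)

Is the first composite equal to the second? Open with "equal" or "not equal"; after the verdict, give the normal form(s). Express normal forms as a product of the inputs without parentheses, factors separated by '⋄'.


equal — both sides give a1 ⋄ a2 ⋄ a3 ⋄ a7 ⋄ a5 ⋄ a6 ⋄ a4


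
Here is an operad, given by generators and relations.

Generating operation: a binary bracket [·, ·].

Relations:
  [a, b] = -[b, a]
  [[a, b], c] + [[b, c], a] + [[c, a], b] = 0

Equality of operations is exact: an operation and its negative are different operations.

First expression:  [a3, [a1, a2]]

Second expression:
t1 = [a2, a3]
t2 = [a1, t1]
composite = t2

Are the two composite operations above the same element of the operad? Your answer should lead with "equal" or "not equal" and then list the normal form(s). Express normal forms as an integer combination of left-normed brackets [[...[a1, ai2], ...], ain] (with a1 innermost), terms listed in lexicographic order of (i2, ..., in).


The first expression reduces to -[[a1, a2], a3]
The second expression reduces to [[a1, a2], a3] - [[a1, a3], a2]
Distinct normal forms: not equal.

not equal; first: -[[a1, a2], a3]; second: [[a1, a2], a3] - [[a1, a3], a2]


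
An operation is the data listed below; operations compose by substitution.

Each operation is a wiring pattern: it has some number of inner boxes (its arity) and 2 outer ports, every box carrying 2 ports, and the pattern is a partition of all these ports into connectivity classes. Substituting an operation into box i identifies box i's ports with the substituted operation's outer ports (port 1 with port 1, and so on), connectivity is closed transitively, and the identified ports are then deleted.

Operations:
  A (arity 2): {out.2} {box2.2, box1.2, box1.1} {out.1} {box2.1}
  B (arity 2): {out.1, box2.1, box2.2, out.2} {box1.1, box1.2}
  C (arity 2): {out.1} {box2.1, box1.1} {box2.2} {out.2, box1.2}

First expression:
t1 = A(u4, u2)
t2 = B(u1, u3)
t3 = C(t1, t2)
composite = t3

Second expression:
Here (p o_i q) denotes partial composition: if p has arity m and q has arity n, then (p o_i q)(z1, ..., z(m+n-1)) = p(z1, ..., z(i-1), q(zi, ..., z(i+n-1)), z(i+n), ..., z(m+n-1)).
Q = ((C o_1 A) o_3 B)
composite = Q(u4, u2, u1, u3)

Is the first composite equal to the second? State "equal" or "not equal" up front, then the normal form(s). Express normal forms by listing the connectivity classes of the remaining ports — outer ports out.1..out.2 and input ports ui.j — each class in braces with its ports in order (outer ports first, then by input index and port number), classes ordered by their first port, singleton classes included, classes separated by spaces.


equal: each reduces to {out.1} {out.2} {u1.1, u1.2} {u2.1} {u2.2, u4.1, u4.2} {u3.1, u3.2}


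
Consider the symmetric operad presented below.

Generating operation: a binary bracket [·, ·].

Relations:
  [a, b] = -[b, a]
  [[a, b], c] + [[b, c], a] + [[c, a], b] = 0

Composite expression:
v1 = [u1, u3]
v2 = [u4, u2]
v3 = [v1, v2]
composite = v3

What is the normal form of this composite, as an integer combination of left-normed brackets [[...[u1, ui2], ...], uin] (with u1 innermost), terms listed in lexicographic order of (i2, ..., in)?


-[[[u1, u3], u2], u4] + [[[u1, u3], u4], u2]

Left-normed coefficients sit on the u1-initial expansion words.
Composite bracket: [[u1, u3], [u4, u2]]
Full expansion: 8 signed words from ab - ba (2^3 = 8).
Coefficients come from the u1-initial words:
  from u1u3u2u4, sign -1: term -[[[u1, u3], u2], u4]
  from u1u3u4u2, sign +1: term +[[[u1, u3], u4], u2]


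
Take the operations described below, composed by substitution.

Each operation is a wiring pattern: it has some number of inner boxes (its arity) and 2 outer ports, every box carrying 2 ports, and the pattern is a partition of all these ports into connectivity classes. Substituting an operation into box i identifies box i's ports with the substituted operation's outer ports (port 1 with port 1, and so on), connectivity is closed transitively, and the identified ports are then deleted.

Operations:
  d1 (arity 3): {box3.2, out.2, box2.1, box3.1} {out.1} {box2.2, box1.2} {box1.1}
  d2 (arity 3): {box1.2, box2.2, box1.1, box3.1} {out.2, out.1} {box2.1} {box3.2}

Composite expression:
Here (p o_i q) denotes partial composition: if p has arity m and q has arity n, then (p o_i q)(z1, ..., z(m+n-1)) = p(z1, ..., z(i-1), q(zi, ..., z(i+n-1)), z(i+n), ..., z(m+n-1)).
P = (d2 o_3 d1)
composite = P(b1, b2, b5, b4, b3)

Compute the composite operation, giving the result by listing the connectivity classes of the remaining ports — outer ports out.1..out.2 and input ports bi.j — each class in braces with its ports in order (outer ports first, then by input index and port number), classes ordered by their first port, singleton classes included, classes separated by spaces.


{out.1, out.2} {b1.1, b1.2, b2.2} {b2.1} {b3.1, b3.2, b4.1} {b4.2, b5.2} {b5.1}

Treat the ports identified at d2 as solder joints: merge, then drop.
d1 over (b5, b4, b3) gives {out.1} {out.2, b3.1, b3.2, b4.1} {b4.2, b5.2} {b5.1}, out.j being that stage's outer ports
d2 over (b1, b2, b5, b4, b3) gives {out.1, out.2} {b1.1, b1.2, b2.2} {b2.1} {b3.1, b3.2, b4.1} {b4.2, b5.2} {b5.1}, out.j being that stage's outer ports


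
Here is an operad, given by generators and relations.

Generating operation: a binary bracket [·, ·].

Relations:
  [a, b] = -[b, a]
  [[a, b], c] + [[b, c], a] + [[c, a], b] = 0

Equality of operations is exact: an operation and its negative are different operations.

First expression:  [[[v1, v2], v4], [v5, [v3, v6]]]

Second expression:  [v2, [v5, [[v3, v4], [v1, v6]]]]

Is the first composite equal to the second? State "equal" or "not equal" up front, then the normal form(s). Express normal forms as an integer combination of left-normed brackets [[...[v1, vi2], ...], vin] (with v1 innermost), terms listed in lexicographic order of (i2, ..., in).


not equal: they reduce to -[[[[[v1, v2], v4], v3], v6], v5] + [[[[[v1, v2], v4], v5], v3], v6] - [[[[[v1, v2], v4], v5], v6], v3] + [[[[[v1, v2], v4], v6], v3], v5] and -[[[[[v1, v6], v3], v4], v5], v2] + [[[[[v1, v6], v4], v3], v5], v2]

Normal form of the first expression: -[[[[[v1, v2], v4], v3], v6], v5] + [[[[[v1, v2], v4], v5], v3], v6] - [[[[[v1, v2], v4], v5], v6], v3] + [[[[[v1, v2], v4], v6], v3], v5]
Normal form of the second expression: -[[[[[v1, v6], v3], v4], v5], v2] + [[[[[v1, v6], v4], v3], v5], v2]
The normal forms differ: not equal.


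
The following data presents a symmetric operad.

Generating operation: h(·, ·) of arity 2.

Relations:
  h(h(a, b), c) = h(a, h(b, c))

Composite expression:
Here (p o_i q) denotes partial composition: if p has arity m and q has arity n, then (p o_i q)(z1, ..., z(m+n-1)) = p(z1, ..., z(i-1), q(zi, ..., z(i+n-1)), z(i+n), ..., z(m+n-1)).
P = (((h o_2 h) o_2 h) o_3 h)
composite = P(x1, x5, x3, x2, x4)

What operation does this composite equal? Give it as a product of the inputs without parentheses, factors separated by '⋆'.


x1 ⋆ x5 ⋆ x3 ⋆ x2 ⋆ x4

Key point: h is associative — brackets drop, the x-order remains.
h(x3, x2) reduces to x3 ⋆ x2
h(x5, h(x3, x2)) reduces to x5 ⋆ x3 ⋆ x2
h(h(x5, h(x3, x2)), x4) reduces to x5 ⋆ x3 ⋆ x2 ⋆ x4
h(x1, h(h(x5, h(x3, x2)), x4)) reduces to x1 ⋆ x5 ⋆ x3 ⋆ x2 ⋆ x4


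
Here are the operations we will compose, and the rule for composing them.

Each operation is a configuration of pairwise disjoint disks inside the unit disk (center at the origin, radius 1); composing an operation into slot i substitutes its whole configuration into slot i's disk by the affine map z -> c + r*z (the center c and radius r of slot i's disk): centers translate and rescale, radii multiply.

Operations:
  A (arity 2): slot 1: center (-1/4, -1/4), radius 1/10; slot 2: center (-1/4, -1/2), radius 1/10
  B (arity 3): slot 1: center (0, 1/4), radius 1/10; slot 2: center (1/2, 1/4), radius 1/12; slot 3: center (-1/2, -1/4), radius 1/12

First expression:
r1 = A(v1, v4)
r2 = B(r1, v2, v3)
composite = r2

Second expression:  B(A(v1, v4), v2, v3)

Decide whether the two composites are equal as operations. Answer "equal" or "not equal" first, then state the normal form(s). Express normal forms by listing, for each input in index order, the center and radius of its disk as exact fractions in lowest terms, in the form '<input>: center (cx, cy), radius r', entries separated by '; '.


equal; both compose to v1: center (-1/40, 9/40), radius 1/100; v2: center (1/2, 1/4), radius 1/12; v3: center (-1/2, -1/4), radius 1/12; v4: center (-1/40, 1/5), radius 1/100

In normal form, the first expression is v1: center (-1/40, 9/40), radius 1/100; v2: center (1/2, 1/4), radius 1/12; v3: center (-1/2, -1/4), radius 1/12; v4: center (-1/40, 1/5), radius 1/100
In normal form, the second expression is v1: center (-1/40, 9/40), radius 1/100; v2: center (1/2, 1/4), radius 1/12; v3: center (-1/2, -1/4), radius 1/12; v4: center (-1/40, 1/5), radius 1/100
The forms coincide; equal.


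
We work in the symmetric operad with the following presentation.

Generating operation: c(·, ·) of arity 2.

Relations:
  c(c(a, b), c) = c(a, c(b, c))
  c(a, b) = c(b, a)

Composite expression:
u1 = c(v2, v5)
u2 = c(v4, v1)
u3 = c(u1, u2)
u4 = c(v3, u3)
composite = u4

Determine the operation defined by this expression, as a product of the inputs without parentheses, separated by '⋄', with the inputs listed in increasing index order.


v1 ⋄ v2 ⋄ v3 ⋄ v4 ⋄ v5


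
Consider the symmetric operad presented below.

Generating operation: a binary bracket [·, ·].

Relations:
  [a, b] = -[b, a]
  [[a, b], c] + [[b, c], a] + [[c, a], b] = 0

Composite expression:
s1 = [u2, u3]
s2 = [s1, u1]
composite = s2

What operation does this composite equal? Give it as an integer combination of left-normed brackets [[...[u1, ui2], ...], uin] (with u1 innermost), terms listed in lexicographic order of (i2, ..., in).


Expand each bracket as ab - ba; the u1-initial words give the coefficients.
Composite bracket: [[u2, u3], u1]
Each bracket splits as ab - ba, giving 4 signed words (2^2 = 4).
Only words starting with u1 matter:
  from u1u2u3, sign -1: term -[[u1, u2], u3]
  from u1u3u2, sign +1: term +[[u1, u3], u2]

-[[u1, u2], u3] + [[u1, u3], u2]


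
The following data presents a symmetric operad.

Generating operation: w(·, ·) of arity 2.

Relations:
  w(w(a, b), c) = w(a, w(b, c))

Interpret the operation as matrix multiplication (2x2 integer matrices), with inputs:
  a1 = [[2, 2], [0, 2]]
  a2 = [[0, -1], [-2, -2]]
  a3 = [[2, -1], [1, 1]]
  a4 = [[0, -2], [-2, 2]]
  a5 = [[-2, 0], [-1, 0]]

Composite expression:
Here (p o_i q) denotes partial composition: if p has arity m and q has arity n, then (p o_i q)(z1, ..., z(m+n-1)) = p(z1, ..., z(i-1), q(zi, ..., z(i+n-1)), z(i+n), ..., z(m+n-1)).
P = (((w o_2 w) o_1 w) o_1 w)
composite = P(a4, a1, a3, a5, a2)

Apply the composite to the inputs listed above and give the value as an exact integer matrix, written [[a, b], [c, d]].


[[0, -12], [0, -12]]

w(a4, a1) = [[0, -4], [-4, 0]]
w(w(a4, a1), a3) = [[-4, -4], [-8, 4]]
w(a5, a2) = [[0, 2], [0, 1]]
w(w(w(a4, a1), a3), w(a5, a2)) = [[0, -12], [0, -12]]


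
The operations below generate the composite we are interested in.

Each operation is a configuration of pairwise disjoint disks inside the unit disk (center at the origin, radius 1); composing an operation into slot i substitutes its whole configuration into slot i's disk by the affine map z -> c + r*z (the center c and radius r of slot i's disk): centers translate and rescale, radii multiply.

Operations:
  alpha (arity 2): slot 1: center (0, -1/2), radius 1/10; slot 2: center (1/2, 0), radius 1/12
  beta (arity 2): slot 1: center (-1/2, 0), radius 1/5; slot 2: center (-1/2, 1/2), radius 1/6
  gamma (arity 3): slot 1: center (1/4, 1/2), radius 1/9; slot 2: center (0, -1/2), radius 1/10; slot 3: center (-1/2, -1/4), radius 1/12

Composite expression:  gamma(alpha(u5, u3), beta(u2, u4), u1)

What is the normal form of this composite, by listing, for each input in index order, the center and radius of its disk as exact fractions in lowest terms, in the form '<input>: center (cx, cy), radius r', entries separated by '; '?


u1: center (-1/2, -1/4), radius 1/12; u2: center (-1/20, -1/2), radius 1/50; u3: center (11/36, 1/2), radius 1/108; u4: center (-1/20, -9/20), radius 1/60; u5: center (1/4, 4/9), radius 1/90

Only the slot chain above each u matters under gamma; compose those maps.
tracing u5 down its 2-map path: center (1/4, 4/9), radius 1/90
tracing u3 down its 2-map path: center (11/36, 1/2), radius 1/108
tracing u2 down its 2-map path: center (-1/20, -1/2), radius 1/50
tracing u4 down its 2-map path: center (-1/20, -9/20), radius 1/60
tracing u1 down its 1-map path: center (-1/2, -1/4), radius 1/12


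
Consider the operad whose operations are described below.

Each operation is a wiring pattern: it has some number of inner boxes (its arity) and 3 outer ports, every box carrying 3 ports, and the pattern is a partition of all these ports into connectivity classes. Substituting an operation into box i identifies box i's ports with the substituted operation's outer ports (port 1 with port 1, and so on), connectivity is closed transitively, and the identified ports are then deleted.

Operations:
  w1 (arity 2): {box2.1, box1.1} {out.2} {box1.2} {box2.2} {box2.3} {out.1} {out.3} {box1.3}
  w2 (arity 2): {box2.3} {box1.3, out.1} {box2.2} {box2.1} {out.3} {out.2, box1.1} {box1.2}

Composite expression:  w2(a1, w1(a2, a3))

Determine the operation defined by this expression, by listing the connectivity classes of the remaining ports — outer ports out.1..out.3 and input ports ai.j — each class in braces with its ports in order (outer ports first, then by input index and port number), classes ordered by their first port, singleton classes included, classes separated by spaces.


{out.1, a1.3} {out.2, a1.1} {out.3} {a1.2} {a2.1, a3.1} {a2.2} {a2.3} {a3.2} {a3.3}

Two ports join when wires chain via w2-identified ports.
through w1, on inputs (a2, a3): {out.1} {out.2} {out.3} {a2.1, a3.1} {a2.2} {a2.3} {a3.2} {a3.3} (out.j = stage outer ports)
through w2, on inputs (a1, a2, a3): {out.1, a1.3} {out.2, a1.1} {out.3} {a1.2} {a2.1, a3.1} {a2.2} {a2.3} {a3.2} {a3.3} (out.j = stage outer ports)


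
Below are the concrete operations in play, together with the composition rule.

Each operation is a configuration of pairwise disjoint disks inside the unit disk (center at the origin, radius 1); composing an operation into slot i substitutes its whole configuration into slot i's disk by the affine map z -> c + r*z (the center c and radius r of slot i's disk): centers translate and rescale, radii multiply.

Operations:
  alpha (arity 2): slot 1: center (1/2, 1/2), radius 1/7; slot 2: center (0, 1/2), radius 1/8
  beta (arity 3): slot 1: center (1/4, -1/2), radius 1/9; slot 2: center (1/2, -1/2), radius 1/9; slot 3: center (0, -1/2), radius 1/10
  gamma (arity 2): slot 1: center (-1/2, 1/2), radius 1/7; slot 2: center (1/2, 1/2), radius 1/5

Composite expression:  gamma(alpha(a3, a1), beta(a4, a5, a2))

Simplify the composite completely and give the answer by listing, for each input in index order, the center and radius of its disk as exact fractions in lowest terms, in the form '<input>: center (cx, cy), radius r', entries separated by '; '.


Below gamma, radii multiply path by path; the a-disk centers shift.
a3: after 2 affine steps, its disk has center (-3/7, 4/7), radius 1/49
a1: after 2 affine steps, its disk has center (-1/2, 4/7), radius 1/56
a4: after 2 affine steps, its disk has center (11/20, 2/5), radius 1/45
a5: after 2 affine steps, its disk has center (3/5, 2/5), radius 1/45
a2: after 2 affine steps, its disk has center (1/2, 2/5), radius 1/50

a1: center (-1/2, 4/7), radius 1/56; a2: center (1/2, 2/5), radius 1/50; a3: center (-3/7, 4/7), radius 1/49; a4: center (11/20, 2/5), radius 1/45; a5: center (3/5, 2/5), radius 1/45


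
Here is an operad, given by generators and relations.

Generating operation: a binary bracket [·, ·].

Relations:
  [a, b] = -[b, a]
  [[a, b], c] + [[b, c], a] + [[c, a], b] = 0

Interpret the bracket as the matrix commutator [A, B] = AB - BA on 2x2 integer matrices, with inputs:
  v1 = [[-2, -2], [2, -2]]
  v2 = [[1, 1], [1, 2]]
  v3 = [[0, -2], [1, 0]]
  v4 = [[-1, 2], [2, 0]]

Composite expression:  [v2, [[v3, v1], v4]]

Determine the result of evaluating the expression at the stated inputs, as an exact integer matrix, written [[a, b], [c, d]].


[[16, 8], [8, -16]]

[v3, v1] = [[-2, 0], [0, 2]]
[[v3, v1], v4] = [[0, -8], [8, 0]]
[v2, [[v3, v1], v4]] = [[16, 8], [8, -16]]


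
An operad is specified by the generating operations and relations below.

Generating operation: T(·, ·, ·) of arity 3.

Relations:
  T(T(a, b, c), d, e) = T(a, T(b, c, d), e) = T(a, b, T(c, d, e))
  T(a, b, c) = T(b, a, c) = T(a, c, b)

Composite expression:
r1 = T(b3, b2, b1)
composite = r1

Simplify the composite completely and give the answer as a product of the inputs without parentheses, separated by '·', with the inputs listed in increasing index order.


b1 · b2 · b3

Any arrangement under T is one operation, so sort the b-inputs.
T(b3, b2, b1) spells out as b3 · b2 · b1
putting the inputs in ascending order: b1 · b2 · b3


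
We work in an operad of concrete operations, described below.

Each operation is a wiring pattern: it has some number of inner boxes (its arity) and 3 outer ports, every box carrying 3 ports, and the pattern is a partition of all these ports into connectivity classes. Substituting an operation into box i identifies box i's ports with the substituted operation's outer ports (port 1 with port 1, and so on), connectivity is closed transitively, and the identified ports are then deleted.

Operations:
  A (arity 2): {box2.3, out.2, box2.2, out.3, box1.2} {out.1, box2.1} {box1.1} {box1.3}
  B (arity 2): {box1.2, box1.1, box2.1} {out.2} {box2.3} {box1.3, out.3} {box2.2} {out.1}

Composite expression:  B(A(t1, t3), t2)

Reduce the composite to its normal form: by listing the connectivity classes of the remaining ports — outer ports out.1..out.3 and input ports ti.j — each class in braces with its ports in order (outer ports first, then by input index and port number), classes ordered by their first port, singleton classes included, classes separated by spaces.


Two ports join when wires chain via B-identified ports.
through A, on inputs (t1, t3): {out.1, t3.1} {out.2, out.3, t1.2, t3.2, t3.3} {t1.1} {t1.3} (out.j = stage outer ports)
through B, on inputs (t1, t3, t2): {out.1} {out.2} {out.3, t1.2, t2.1, t3.1, t3.2, t3.3} {t1.1} {t1.3} {t2.2} {t2.3} (out.j = stage outer ports)

{out.1} {out.2} {out.3, t1.2, t2.1, t3.1, t3.2, t3.3} {t1.1} {t1.3} {t2.2} {t2.3}


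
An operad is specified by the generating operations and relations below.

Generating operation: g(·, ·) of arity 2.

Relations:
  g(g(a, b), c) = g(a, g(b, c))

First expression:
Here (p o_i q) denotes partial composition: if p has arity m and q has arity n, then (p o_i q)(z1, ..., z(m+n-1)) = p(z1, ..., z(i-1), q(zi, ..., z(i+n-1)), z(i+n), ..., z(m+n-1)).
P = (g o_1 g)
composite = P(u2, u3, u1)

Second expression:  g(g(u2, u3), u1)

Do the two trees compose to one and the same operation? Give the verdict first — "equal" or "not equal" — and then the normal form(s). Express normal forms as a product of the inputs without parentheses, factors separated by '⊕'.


equal; the common form is u2 ⊕ u3 ⊕ u1

In normal form, the first expression is u2 ⊕ u3 ⊕ u1
In normal form, the second expression is u2 ⊕ u3 ⊕ u1
The forms coincide; equal.


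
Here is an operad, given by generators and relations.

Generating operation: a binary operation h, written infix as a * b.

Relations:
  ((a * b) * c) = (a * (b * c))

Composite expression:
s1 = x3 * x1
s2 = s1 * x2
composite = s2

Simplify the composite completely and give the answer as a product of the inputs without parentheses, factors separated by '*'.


Under associativity of h, the answer is the x's in reading order.
(x3 * x1) flattens to x3 * x1
((x3 * x1) * x2) flattens to x3 * x1 * x2

x3 * x1 * x2


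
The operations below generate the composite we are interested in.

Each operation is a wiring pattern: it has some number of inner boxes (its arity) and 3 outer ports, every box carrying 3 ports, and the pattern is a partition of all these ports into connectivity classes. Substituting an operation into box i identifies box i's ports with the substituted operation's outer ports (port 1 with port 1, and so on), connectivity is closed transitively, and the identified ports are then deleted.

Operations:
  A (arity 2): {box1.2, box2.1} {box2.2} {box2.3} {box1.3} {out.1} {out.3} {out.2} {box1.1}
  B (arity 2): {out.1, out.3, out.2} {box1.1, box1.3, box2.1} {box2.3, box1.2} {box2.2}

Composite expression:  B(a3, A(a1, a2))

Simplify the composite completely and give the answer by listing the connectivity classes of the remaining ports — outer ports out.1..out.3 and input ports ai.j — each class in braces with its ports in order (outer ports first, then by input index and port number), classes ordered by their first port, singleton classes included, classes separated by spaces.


{out.1, out.2, out.3} {a1.1} {a1.2, a2.1} {a1.3} {a2.2} {a2.3} {a3.1, a3.3} {a3.2}

After gluing at B, chains via deleted ports link the a-ports.
through A, on inputs (a1, a2): {out.1} {out.2} {out.3} {a1.1} {a1.2, a2.1} {a1.3} {a2.2} {a2.3} (out.j = stage outer ports)
through B, on inputs (a3, a1, a2): {out.1, out.2, out.3} {a1.1} {a1.2, a2.1} {a1.3} {a2.2} {a2.3} {a3.1, a3.3} {a3.2} (out.j = stage outer ports)


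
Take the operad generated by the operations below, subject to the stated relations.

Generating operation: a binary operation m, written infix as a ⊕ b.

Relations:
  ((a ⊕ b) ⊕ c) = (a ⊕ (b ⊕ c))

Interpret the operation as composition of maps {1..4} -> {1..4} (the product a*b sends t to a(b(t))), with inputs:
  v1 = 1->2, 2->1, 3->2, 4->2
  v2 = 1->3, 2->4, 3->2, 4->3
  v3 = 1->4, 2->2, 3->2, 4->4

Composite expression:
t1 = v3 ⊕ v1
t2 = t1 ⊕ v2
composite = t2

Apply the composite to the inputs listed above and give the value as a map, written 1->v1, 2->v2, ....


1->2, 2->2, 3->4, 4->2

(v3 ⊕ v1) = 1->2, 2->4, 3->2, 4->2
((v3 ⊕ v1) ⊕ v2) = 1->2, 2->2, 3->4, 4->2


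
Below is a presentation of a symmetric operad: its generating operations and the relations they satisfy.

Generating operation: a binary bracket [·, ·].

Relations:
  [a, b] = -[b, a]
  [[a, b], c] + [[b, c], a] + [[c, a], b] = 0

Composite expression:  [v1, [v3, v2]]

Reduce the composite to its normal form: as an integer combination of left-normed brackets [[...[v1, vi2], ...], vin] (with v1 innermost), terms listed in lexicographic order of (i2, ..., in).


-[[v1, v2], v3] + [[v1, v3], v2]


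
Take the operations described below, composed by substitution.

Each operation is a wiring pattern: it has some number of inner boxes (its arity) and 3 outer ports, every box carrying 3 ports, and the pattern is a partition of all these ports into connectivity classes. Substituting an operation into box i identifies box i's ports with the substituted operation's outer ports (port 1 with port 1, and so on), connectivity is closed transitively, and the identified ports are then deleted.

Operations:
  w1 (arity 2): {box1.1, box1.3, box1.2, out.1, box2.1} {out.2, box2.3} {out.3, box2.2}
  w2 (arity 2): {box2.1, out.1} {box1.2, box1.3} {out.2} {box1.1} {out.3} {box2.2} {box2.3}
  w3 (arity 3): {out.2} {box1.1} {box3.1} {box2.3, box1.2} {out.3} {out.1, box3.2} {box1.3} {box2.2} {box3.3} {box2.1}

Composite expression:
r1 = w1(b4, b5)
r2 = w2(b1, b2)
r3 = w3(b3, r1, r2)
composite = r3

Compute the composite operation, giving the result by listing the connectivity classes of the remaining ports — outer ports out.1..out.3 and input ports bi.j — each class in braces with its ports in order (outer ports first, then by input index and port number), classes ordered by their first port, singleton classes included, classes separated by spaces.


After gluing at w3, chains via deleted ports link the b-ports.
composing w1 on (b4, b5), with out.j its own outer ports: {out.1, b4.1, b4.2, b4.3, b5.1} {out.2, b5.3} {out.3, b5.2}
composing w2 on (b1, b2), with out.j its own outer ports: {out.1, b2.1} {out.2} {out.3} {b1.1} {b1.2, b1.3} {b2.2} {b2.3}
composing w3 on (b3, b4, b5, b1, b2), with out.j its own outer ports: {out.1} {out.2} {out.3} {b1.1} {b1.2, b1.3} {b2.1} {b2.2} {b2.3} {b3.1} {b3.2, b5.2} {b3.3} {b4.1, b4.2, b4.3, b5.1} {b5.3}

{out.1} {out.2} {out.3} {b1.1} {b1.2, b1.3} {b2.1} {b2.2} {b2.3} {b3.1} {b3.2, b5.2} {b3.3} {b4.1, b4.2, b4.3, b5.1} {b5.3}


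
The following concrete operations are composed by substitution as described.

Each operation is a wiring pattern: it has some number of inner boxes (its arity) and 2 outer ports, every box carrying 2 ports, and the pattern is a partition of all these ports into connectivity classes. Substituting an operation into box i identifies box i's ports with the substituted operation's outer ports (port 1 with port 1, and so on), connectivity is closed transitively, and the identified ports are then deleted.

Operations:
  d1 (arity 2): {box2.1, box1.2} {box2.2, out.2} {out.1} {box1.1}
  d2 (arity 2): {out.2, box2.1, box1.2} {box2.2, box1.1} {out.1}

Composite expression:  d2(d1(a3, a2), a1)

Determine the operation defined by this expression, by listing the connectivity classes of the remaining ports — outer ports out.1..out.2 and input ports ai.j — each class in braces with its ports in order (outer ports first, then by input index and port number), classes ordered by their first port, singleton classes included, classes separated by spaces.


{out.1} {out.2, a1.1, a2.2} {a1.2} {a2.1, a3.2} {a3.1}

Reachability decides: close wires over d2-identified ports.
composing d1 on (a3, a2), with out.j its own outer ports: {out.1} {out.2, a2.2} {a2.1, a3.2} {a3.1}
composing d2 on (a3, a2, a1), with out.j its own outer ports: {out.1} {out.2, a1.1, a2.2} {a1.2} {a2.1, a3.2} {a3.1}


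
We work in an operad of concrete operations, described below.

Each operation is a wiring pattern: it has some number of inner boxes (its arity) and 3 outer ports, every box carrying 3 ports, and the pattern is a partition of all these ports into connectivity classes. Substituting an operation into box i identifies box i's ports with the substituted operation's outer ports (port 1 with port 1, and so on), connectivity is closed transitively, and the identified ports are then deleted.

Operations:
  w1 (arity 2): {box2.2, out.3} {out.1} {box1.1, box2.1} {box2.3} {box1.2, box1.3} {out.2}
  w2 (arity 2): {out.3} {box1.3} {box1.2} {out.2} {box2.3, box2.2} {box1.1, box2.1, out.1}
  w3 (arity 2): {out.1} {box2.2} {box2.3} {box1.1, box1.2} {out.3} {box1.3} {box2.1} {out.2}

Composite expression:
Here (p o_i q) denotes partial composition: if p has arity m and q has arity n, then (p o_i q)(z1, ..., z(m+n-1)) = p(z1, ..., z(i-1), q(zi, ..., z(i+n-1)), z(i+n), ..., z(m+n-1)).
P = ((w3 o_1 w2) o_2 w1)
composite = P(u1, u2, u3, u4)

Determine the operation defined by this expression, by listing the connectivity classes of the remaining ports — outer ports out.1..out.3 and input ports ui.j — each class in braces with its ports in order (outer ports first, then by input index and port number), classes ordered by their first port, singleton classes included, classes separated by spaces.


After gluing at w3, chains via deleted ports link the u-ports.
w1 over (u2, u3) gives {out.1} {out.2} {out.3, u3.2} {u2.1, u3.1} {u2.2, u2.3} {u3.3}, out.j being that stage's outer ports
w2 over (u1, u2, u3) gives {out.1, u1.1} {out.2} {out.3} {u1.2} {u1.3} {u2.1, u3.1} {u2.2, u2.3} {u3.2} {u3.3}, out.j being that stage's outer ports
w3 over (u1, u2, u3, u4) gives {out.1} {out.2} {out.3} {u1.1} {u1.2} {u1.3} {u2.1, u3.1} {u2.2, u2.3} {u3.2} {u3.3} {u4.1} {u4.2} {u4.3}, out.j being that stage's outer ports

{out.1} {out.2} {out.3} {u1.1} {u1.2} {u1.3} {u2.1, u3.1} {u2.2, u2.3} {u3.2} {u3.3} {u4.1} {u4.2} {u4.3}


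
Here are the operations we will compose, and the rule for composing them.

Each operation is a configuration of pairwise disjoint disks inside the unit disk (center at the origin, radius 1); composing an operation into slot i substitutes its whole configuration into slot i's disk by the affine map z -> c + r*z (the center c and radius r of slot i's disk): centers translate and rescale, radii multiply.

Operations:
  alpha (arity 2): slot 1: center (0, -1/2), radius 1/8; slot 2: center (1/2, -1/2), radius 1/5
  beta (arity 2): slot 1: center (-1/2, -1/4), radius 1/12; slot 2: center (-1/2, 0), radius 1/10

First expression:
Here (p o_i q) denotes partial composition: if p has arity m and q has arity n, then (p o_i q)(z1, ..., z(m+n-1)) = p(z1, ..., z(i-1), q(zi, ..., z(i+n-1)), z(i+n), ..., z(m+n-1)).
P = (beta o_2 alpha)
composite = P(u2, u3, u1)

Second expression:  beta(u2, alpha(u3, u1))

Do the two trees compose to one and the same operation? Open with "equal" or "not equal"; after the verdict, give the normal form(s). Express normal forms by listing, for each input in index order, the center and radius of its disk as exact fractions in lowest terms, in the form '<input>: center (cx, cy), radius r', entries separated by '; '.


equal; both compose to u1: center (-9/20, -1/20), radius 1/50; u2: center (-1/2, -1/4), radius 1/12; u3: center (-1/2, -1/20), radius 1/80

The first expression, normalized: u1: center (-9/20, -1/20), radius 1/50; u2: center (-1/2, -1/4), radius 1/12; u3: center (-1/2, -1/20), radius 1/80
The second expression, normalized: u1: center (-9/20, -1/20), radius 1/50; u2: center (-1/2, -1/4), radius 1/12; u3: center (-1/2, -1/20), radius 1/80
The forms coincide; equal.
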